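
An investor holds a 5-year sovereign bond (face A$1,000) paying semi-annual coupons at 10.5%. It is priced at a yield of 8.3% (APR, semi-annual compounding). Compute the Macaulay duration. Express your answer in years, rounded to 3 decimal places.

4.061 years

Periodic yield y = 0.0415. Discount each cash flow and weight by its period:
  t   CF        PV=CF/(1+0.0415)^t    t·PV
  1        52.50        50.4081        50.4081
  2        52.50        48.3995        96.7990
  3        52.50        46.4709       139.4128
  4        52.50        44.6192       178.4770
  5        52.50        42.8413       214.2066
  6        52.50        41.1343       246.8055
  7        52.50        39.4952       276.4664
  8        52.50        37.9215       303.3717
  9        52.50        36.4104       327.6939
  10    1,052.50       700.8569     7,008.5691
  Σ                  1,088.5573     8,842.2102
Price P = Σ PV = 1,088.5573.
Macaulay duration = Σ(t·PV) / P = 8,842.2102 / 1,088.5573 = 8.12287 half-year periods.
In years: 8.12287 / 2 = 4.06144 years.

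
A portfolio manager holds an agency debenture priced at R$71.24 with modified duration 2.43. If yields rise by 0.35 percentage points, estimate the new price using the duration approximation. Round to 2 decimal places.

R$70.63

Duration approximation: ΔP/P ≈ -D_mod · Δy = -2.43 × (+0.0035) = -0.008505.
New price ≈ 71.24 × (1 - 0.008505) = 70.6341038.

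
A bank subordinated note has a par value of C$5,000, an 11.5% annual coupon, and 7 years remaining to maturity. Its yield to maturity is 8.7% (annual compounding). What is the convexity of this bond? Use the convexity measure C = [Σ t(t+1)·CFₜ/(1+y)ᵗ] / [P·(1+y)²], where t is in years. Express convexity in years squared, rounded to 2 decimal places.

32.26

With y = 0.087:
  t   CF        PV=CF/(1+0.087)^t    t·PV        t(t+1)·PV
  1       575.00       528.9788       528.9788       1,057.9577
  2       575.00       486.6411       973.2821       2,919.8464
  3       575.00       447.6919     1,343.0756       5,372.3025
  4       575.00       411.8601     1,647.4402       8,237.2010
  5       575.00       378.8961     1,894.4805      11,366.8827
  6       575.00       348.5705     2,091.4228      14,639.9593
  7     5,575.00     3,109.1241    21,763.8690     174,110.9520
  Σ                  5,711.7625    30,242.5490     217,705.1016
P = 5,711.7625.
Convexity = Σ t(t+1)·PV / [P·(1+y)²] = 217,705.1016 / (5,711.7625 × 1.181569) = 32.25814.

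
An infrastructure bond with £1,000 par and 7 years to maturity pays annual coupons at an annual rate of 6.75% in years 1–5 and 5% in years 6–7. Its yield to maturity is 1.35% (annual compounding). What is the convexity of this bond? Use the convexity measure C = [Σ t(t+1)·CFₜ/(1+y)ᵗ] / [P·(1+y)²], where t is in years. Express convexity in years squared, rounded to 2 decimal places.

44.00

With y = 0.0135:
  t   CF        PV=CF/(1+0.0135)^t    t·PV        t(t+1)·PV
  1        67.50        66.6009        66.6009         133.2018
  2        67.50        65.7138       131.4275         394.2825
  3        67.50        64.8384       194.5153         778.0612
  4        67.50        63.9748       255.8991       1,279.4955
  5        67.50        63.1226       315.6131       1,893.6786
  6        50.00        46.1347       276.8081       1,937.6564
  7     1,050.00       955.9233     6,691.4628      53,531.7024
  Σ                  1,326.3084     7,932.3267      59,948.0784
P = 1,326.3084.
Convexity = Σ t(t+1)·PV / [P·(1+y)²] = 59,948.0784 / (1,326.3084 × 1.027182) = 44.00310.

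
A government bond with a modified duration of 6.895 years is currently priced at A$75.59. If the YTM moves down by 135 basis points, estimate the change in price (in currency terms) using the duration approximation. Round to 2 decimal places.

+A$7.04

Duration approximation: ΔP/P ≈ -D_mod · Δy = -6.895 × (-0.0135) = +0.0930825.
ΔP ≈ 75.59 × (+0.0930825) = +7.036106175.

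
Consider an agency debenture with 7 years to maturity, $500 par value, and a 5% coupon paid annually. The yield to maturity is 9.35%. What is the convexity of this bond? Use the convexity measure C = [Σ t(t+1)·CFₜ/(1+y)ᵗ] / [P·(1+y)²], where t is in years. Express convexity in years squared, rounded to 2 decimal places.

With y = 0.0935:
  t   CF        PV=CF/(1+0.0935)^t    t·PV        t(t+1)·PV
  1        25.00        22.8624        22.8624          45.7247
  2        25.00        20.9075        41.8150         125.4451
  3        25.00        19.1198        57.3594         229.4378
  4        25.00        17.4850        69.9399         349.6994
  5        25.00        15.9899        79.9496         479.6974
  6        25.00        14.6227        87.7361         614.1530
  7       525.00       280.8198     1,965.7389      15,725.9112
  Σ                    391.8071     2,325.4013      17,570.0685
P = 391.8071.
Convexity = Σ t(t+1)·PV / [P·(1+y)²] = 17,570.0685 / (391.8071 × 1.195742) = 37.50279.

37.50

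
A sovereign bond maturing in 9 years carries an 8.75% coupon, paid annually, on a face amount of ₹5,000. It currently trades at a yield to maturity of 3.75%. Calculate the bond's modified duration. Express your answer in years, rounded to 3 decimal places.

Periodic yield y = 0.0375. First find Macaulay duration:
  t   CF        PV=CF/(1+0.0375)^t    t·PV
  1       437.50       421.6867       421.6867
  2       437.50       406.4451       812.8901
  3       437.50       391.7543     1,175.2628
  4       437.50       377.5945     1,510.3779
  5       437.50       363.9465     1,819.7324
  6       437.50       350.7918     2,104.7508
  7       437.50       338.1126     2,366.7880
  8       437.50       325.8916     2,607.1331
  9     5,437.50     3,903.9687    35,135.7179
  Σ                  6,880.1917    47,954.3397
P = 6,880.1917; Macaulay duration = 47,954.3397 / 6,880.1917 = 6.96991 years.
Modified duration = D_Mac / (1 + y) = 6.96991 / 1.0375 = 6.71799 years.

6.718 years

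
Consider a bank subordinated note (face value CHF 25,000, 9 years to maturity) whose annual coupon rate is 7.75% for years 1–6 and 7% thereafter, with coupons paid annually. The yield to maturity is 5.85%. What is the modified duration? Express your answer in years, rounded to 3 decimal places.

Periodic yield y = 0.0585. First find Macaulay duration:
  t   CF        PV=CF/(1+0.0585)^t    t·PV
  1     1,937.50     1,830.4204     1,830.4204
  2     1,937.50     1,729.2588     3,458.5175
  3     1,937.50     1,633.6880     4,901.0641
  4     1,937.50     1,543.3992     6,173.5967
  5     1,937.50     1,458.1003     7,290.5015
  6     1,937.50     1,377.5156     8,265.0938
  7     1,750.00     1,175.4442     8,228.1093
  8     1,750.00     1,110.4810     8,883.8484
  9    26,750.00    16,036.3684   144,327.3158
  Σ                 27,894.6759   193,358.4674
P = 27,894.6759; Macaulay duration = 193,358.4674 / 27,894.6759 = 6.93173 years.
Modified duration = D_Mac / (1 + y) = 6.93173 / 1.0585 = 6.54864 years.

6.549 years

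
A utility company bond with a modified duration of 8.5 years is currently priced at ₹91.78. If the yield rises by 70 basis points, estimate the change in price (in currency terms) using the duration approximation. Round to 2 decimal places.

-₹5.46

Duration approximation: ΔP/P ≈ -D_mod · Δy = -8.5 × (+0.007) = -0.059500.
ΔP ≈ 91.78 × (-0.059500) = -5.46091.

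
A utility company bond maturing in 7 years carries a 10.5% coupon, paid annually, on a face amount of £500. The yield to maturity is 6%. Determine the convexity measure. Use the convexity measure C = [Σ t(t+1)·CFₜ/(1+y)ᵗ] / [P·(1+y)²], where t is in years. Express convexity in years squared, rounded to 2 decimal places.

With y = 0.06:
  t   CF        PV=CF/(1+0.06)^t    t·PV        t(t+1)·PV
  1        52.50        49.5283        49.5283          99.0566
  2        52.50        46.7248        93.4496         280.3489
  3        52.50        44.0800       132.2400         528.9601
  4        52.50        41.5849       166.3397         831.6983
  5        52.50        39.2311       196.1553       1,176.9316
  6        52.50        37.0104       222.0626       1,554.4380
  7       552.50       367.4441     2,572.1084      20,576.8671
  Σ                    625.6036     3,431.8839      25,048.3007
P = 625.6036.
Convexity = Σ t(t+1)·PV / [P·(1+y)²] = 25,048.3007 / (625.6036 × 1.123600) = 35.63422.

35.63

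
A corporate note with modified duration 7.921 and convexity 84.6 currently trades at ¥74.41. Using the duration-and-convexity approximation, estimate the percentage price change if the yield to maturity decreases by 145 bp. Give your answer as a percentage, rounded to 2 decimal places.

+12.37%

Duration effect: -D_mod·Δy = -7.921 × (-0.0145) = +0.1148545
Convexity effect: ½·C·(Δy)² = 0.5 × 84.6 × (-0.0145)² = +0.008893575
ΔP/P ≈ +0.1148545 + 0.008893575 = +0.123748075
= +12.3748075%.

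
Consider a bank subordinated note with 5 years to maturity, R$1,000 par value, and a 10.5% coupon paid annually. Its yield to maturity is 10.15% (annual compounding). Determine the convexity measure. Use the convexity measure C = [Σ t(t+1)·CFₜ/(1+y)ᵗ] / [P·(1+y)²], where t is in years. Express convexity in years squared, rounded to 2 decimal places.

With y = 0.1015:
  t   CF        PV=CF/(1+0.1015)^t    t·PV        t(t+1)·PV
  1       105.00        95.3246        95.3246         190.6491
  2       105.00        86.5407       173.0814         519.2441
  3       105.00        78.5662       235.6986         942.7945
  4       105.00        71.3266       285.3062       1,426.5312
  5     1,105.00       681.4591     3,407.2953      20,443.7718
  Σ                  1,013.2171     4,196.7061      23,522.9908
P = 1,013.2171.
Convexity = Σ t(t+1)·PV / [P·(1+y)²] = 23,522.9908 / (1,013.2171 × 1.213302) = 19.13467.

19.13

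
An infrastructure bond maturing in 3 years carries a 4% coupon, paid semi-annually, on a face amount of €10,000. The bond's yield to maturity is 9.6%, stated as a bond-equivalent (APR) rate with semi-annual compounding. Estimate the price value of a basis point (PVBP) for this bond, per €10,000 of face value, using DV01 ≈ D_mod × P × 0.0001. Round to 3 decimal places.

Periodic yield y = 0.048.
  t   CF        PV=CF/(1+0.048)^t    t·PV
  1       200.00       190.8397       190.8397
  2       200.00       182.0989       364.1979
  3       200.00       173.7585       521.2756
  4       200.00       165.8001       663.2005
  5       200.00       158.2062       791.0312
  6    10,200.00     7,698.9673    46,193.8039
  Σ                  8,569.6708    48,724.3487
P = 8,569.6708; D_Mac = 5.68567 half-year periods = 2.84284 yrs; D_mod = 2.71263 yrs.
DV01 ≈ 2.71263 × 8,569.6708 × 0.0001 = 2.324635.

€2.325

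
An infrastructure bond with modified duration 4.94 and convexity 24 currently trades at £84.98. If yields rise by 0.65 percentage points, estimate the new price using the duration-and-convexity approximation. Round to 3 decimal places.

£82.294

Duration effect: -D_mod·Δy = -4.94 × (+0.0065) = -0.032110
Convexity effect: ½·C·(Δy)² = 0.5 × 24 × (0.0065)² = +0.0005070
ΔP/P ≈ -0.032110 + 0.0005070 = -0.031603
New price ≈ 84.98 × (1 - 0.031603) = 82.29437706.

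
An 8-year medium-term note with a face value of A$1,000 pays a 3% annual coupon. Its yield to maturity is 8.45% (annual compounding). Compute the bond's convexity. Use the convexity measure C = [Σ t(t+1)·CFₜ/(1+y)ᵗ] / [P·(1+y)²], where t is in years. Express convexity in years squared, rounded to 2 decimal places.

51.61

With y = 0.0845:
  t   CF        PV=CF/(1+0.0845)^t    t·PV        t(t+1)·PV
  1        30.00        27.6625        27.6625          55.3250
  2        30.00        25.5072        51.0143         153.0430
  3        30.00        23.5197        70.5592         282.2369
  4        30.00        21.6872        86.7487         433.7435
  5        30.00        19.9974        99.9870         599.9219
  6        30.00        18.4393       110.6357         774.4497
  7        30.00        17.0026       119.0179         952.1435
  8     1,030.00       538.2707     4,306.1659      38,755.4934
  Σ                    692.0866     4,871.7913      42,006.3569
P = 692.0866.
Convexity = Σ t(t+1)·PV / [P·(1+y)²] = 42,006.3569 / (692.0866 × 1.176140) = 51.60544.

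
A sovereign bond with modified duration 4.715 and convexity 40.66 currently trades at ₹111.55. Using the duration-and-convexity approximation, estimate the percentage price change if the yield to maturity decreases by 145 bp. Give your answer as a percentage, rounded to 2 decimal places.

Duration effect: -D_mod·Δy = -4.715 × (-0.0145) = +0.0683675
Convexity effect: ½·C·(Δy)² = 0.5 × 40.66 × (-0.0145)² = +0.0042743825
ΔP/P ≈ +0.0683675 + 0.0042743825 = +0.0726418825
= +7.26418825%.

+7.26%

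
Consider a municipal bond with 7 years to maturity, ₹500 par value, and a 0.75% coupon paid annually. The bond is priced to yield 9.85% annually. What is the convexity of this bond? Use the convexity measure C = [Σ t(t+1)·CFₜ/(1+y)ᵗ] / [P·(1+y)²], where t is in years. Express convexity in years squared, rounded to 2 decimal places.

With y = 0.0985:
  t   CF        PV=CF/(1+0.0985)^t    t·PV        t(t+1)·PV
  1         3.75         3.4137         3.4137           6.8275
  2         3.75         3.1076         6.2153          18.6459
  3         3.75         2.8290         8.4870          33.9479
  4         3.75         2.5753        10.3013          51.5064
  5         3.75         2.3444        11.7220          70.3319
  6         3.75         2.1342        12.8051          89.6355
  7       503.75       260.9844     1,826.8911      14,615.1291
  Σ                    277.3887     1,879.8355      14,886.0241
P = 277.3887.
Convexity = Σ t(t+1)·PV / [P·(1+y)²] = 14,886.0241 / (277.3887 × 1.206702) = 44.47232.

44.47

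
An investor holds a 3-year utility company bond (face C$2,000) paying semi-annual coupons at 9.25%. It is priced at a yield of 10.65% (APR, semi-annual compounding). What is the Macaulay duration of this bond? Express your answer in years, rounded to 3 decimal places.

Periodic yield y = 0.05325. Discount each cash flow and weight by its period:
  t   CF        PV=CF/(1+0.05325)^t    t·PV
  1        92.50        87.8234        87.8234
  2        92.50        83.3832       166.7665
  3        92.50        79.1676       237.5027
  4        92.50        75.1650       300.6601
  5        92.50        71.3649       356.8243
  6     2,092.50     1,532.7688     9,196.6130
  Σ                  1,929.6729    10,346.1900
Price P = Σ PV = 1,929.6729.
Macaulay duration = Σ(t·PV) / P = 10,346.1900 / 1,929.6729 = 5.36163 half-year periods.
In years: 5.36163 / 2 = 2.68081 years.

2.681 years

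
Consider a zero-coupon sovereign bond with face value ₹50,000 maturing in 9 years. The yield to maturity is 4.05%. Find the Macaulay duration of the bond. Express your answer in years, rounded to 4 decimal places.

9.0000 years

A zero-coupon bond has a single cash flow at maturity, so its Macaulay duration equals its maturity: 9 years.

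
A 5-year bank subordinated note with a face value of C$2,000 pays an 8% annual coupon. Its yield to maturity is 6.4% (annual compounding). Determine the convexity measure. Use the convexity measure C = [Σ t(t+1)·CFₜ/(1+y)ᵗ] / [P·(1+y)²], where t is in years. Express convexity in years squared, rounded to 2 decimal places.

21.84

With y = 0.064:
  t   CF        PV=CF/(1+0.064)^t    t·PV        t(t+1)·PV
  1       160.00       150.3759       150.3759         300.7519
  2       160.00       141.3308       282.6615         847.9846
  3       160.00       132.8297       398.4890       1,593.9561
  4       160.00       124.8399       499.3597       2,496.7983
  5     2,160.00     1,583.9651     7,919.8256      47,518.9533
  Σ                  2,133.3414     9,250.7117      52,758.4442
P = 2,133.3414.
Convexity = Σ t(t+1)·PV / [P·(1+y)²] = 52,758.4442 / (2,133.3414 × 1.132096) = 21.84481.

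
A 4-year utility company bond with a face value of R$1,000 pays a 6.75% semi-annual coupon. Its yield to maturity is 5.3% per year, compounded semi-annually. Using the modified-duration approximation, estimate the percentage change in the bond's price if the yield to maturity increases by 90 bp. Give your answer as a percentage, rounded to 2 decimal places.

Periodic yield y = 0.0265. Modified duration first:
  t   CF        PV=CF/(1+0.0265)^t    t·PV
  1        33.75        32.8787        32.8787
  2        33.75        32.0299        64.0598
  3        33.75        31.2030        93.6091
  4        33.75        30.3975       121.5900
  5        33.75        29.6128       148.0638
  6        33.75        28.8483       173.0897
  7        33.75        28.1035       196.7248
  8     1,033.75       838.5788     6,708.6306
  Σ                  1,051.6526     7,538.6467
P = 1,051.6526; D_Mac = 7.16838 half-year periods = 3.58419 yrs; D_mod = 3.58419/(1+0.0265) = 3.49166 yrs.
ΔP/P ≈ -D_mod · Δy = -3.49166 × (+0.009) = -0.031425 = -3.1425%.

-3.14%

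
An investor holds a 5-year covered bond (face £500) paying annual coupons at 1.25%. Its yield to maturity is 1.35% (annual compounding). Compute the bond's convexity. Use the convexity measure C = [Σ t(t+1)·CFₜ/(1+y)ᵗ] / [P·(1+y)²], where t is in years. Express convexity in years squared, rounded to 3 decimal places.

With y = 0.0135:
  t   CF        PV=CF/(1+0.0135)^t    t·PV        t(t+1)·PV
  1         6.25         6.1667         6.1667          12.3335
  2         6.25         6.0846        12.1692          36.5076
  3         6.25         6.0036        18.0107          72.0427
  4         6.25         5.9236        23.6944         118.4718
  5       506.25       473.4196     2,367.0982      14,202.5892
  Σ                    497.5981     2,427.1392      14,441.9449
P = 497.5981.
Convexity = Σ t(t+1)·PV / [P·(1+y)²] = 14,441.9449 / (497.5981 × 1.027182) = 28.25527.

28.255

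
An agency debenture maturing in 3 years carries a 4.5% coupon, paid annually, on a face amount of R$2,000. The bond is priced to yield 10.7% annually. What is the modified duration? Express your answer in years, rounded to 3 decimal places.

2.584 years

Periodic yield y = 0.107. First find Macaulay duration:
  t   CF        PV=CF/(1+0.107)^t    t·PV
  1        90.00        81.3008        81.3008
  2        90.00        73.4425       146.8849
  3     2,090.00     1,540.6480     4,621.9440
  Σ                  1,695.3913     4,850.1297
P = 1,695.3913; Macaulay duration = 4,850.1297 / 1,695.3913 = 2.86077 years.
Modified duration = D_Mac / (1 + y) = 2.86077 / 1.107 = 2.58426 years.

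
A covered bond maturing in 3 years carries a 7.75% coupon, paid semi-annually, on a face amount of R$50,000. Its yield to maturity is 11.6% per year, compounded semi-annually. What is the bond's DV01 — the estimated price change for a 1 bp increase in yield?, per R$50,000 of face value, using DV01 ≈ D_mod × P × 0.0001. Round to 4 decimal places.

Periodic yield y = 0.058.
  t   CF        PV=CF/(1+0.058)^t    t·PV
  1     1,937.50     1,831.2854     1,831.2854
  2     1,937.50     1,730.8936     3,461.7872
  3     1,937.50     1,636.0053     4,908.0159
  4     1,937.50     1,546.3188     6,185.2753
  5     1,937.50     1,461.5490     7,307.7449
  6    51,937.50    37,031.1360   222,186.8159
  Σ                 45,237.1881   245,880.9247
P = 45,237.1881; D_Mac = 5.43537 half-year periods = 2.71769 yrs; D_mod = 2.56870 yrs.
DV01 ≈ 2.56870 × 45,237.1881 × 0.0001 = 11.620082.

R$11.6201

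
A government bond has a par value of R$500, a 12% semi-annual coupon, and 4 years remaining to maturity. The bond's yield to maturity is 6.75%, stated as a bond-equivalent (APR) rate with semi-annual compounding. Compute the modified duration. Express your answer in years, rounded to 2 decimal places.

Periodic yield y = 0.03375. First find Macaulay duration:
  t   CF        PV=CF/(1+0.03375)^t    t·PV
  1        30.00        29.0206        29.0206
  2        30.00        28.0731        56.1462
  3        30.00        27.1566        81.4697
  4        30.00        26.2699       105.0798
  5        30.00        25.4123       127.0614
  6        30.00        24.5826       147.4957
  7        30.00        23.7800       166.4603
  8       530.00       406.3981     3,251.1850
  Σ                    590.6932     3,963.9185
P = 590.6932; Macaulay duration = 3,963.9185 / 590.6932 = 6.71062 half-year periods = 3.35531 years.
Modified duration = D_Mac / (1 + y) = 3.35531 / 1.03375 = 3.24577 years.

3.25 years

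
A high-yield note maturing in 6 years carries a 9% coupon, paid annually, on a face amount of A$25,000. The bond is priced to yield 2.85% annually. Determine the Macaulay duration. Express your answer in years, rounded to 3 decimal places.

Periodic yield y = 0.0285. Discount each cash flow and weight by its year:
  t   CF        PV=CF/(1+0.0285)^t    t·PV
  1     2,250.00     2,187.6519     2,187.6519
  2     2,250.00     2,127.0315     4,254.0630
  3     2,250.00     2,068.0909     6,204.2728
  4     2,250.00     2,010.7836     8,043.1344
  5     2,250.00     1,955.0643     9,775.3213
  6    27,250.00    23,021.8771   138,131.2624
  Σ                 33,370.4993   168,595.7058
Price P = Σ PV = 33,370.4993.
Macaulay duration = Σ(t·PV) / P = 168,595.7058 / 33,370.4993 = 5.05224 years.

5.052 years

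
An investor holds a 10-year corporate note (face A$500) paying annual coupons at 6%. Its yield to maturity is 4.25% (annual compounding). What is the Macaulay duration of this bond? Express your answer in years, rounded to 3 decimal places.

Periodic yield y = 0.0425. Discount each cash flow and weight by its year:
  t   CF        PV=CF/(1+0.0425)^t    t·PV
  1        30.00        28.7770        28.7770
  2        30.00        27.6038        55.2076
  3        30.00        26.4785        79.4354
  4        30.00        25.3990       101.5961
  5        30.00        24.3636       121.8179
  6        30.00        23.3703       140.2220
  7        30.00        22.4176       156.9231
  8        30.00        21.5037       172.0294
  9        30.00        20.6270       185.6433
  10      530.00       349.5548     3,495.5477
  Σ                    570.0953     4,537.1995
Price P = Σ PV = 570.0953.
Macaulay duration = Σ(t·PV) / P = 4,537.1995 / 570.0953 = 7.95867 years.

7.959 years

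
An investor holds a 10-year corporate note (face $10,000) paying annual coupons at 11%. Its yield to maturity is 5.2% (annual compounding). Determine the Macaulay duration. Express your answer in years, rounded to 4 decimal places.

7.1350 years

Periodic yield y = 0.052. Discount each cash flow and weight by its year:
  t   CF        PV=CF/(1+0.052)^t    t·PV
  1     1,100.00     1,045.6274     1,045.6274
  2     1,100.00       993.9424     1,987.8847
  3     1,100.00       944.8121     2,834.4364
  4     1,100.00       898.1104     3,592.4416
  5     1,100.00       853.7171     4,268.5856
  6     1,100.00       811.5182     4,869.1090
  7     1,100.00       771.4051     5,399.8357
  8     1,100.00       733.2748     5,866.1985
  9     1,100.00       697.0293     6,273.2636
  10   11,100.00     6,685.9878    66,859.8781
  Σ                 14,435.4246   102,997.2606
Price P = Σ PV = 14,435.4246.
Macaulay duration = Σ(t·PV) / P = 102,997.2606 / 14,435.4246 = 7.13504 years.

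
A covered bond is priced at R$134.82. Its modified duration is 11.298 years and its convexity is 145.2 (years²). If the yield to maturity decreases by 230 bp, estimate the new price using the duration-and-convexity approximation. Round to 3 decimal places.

R$175.031

Duration effect: -D_mod·Δy = -11.298 × (-0.023) = +0.259854
Convexity effect: ½·C·(Δy)² = 0.5 × 145.2 × (-0.023)² = +0.0384054
ΔP/P ≈ +0.259854 + 0.0384054 = +0.2982594
New price ≈ 134.82 × (1 + 0.2982594) = 175.031332308.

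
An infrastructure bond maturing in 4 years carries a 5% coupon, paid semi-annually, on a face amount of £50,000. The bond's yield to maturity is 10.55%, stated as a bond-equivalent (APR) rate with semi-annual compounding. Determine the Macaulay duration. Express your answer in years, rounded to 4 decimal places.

Periodic yield y = 0.05275. Discount each cash flow and weight by its period:
  t   CF        PV=CF/(1+0.05275)^t    t·PV
  1     1,250.00     1,187.3664     1,187.3664
  2     1,250.00     1,127.8712     2,255.7424
  3     1,250.00     1,071.3571     3,214.0714
  4     1,250.00     1,017.6748     4,070.6991
  5     1,250.00       966.6823     4,833.4115
  6     1,250.00       918.2449     5,509.4692
  7     1,250.00       872.2345     6,105.6415
  8    51,250.00    33,969.7123   271,757.6986
  Σ                 41,131.1435   298,934.1002
Price P = Σ PV = 41,131.1435.
Macaulay duration = Σ(t·PV) / P = 298,934.1002 / 41,131.1435 = 7.26783 half-year periods.
In years: 7.26783 / 2 = 3.63391 years.

3.6339 years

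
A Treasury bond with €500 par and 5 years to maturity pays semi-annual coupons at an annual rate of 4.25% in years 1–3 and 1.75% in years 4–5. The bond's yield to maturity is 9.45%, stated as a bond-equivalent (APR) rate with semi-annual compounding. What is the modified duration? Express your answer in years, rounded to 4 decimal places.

4.2994 years

Periodic yield y = 0.04725. First find Macaulay duration:
  t   CF        PV=CF/(1+0.04725)^t    t·PV
  1       10.625        10.1456        10.1456
  2       10.625         9.6879        19.3757
  3       10.625         9.2508        27.7523
  4       10.625         8.8334        35.3336
  5       10.625         8.4348        42.1742
  6       10.625         8.0543        48.3257
  7        4.375         3.1668        22.1678
  8        4.375         3.0240        24.1916
  9        4.375         2.8875        25.9877
  10     504.375       317.8702     3,178.7023
  Σ                    381.3553     3,434.1566
P = 381.3553; Macaulay duration = 3,434.1566 / 381.3553 = 9.00514 half-year periods = 4.50257 years.
Modified duration = D_Mac / (1 + y) = 4.50257 / 1.04725 = 4.29942 years.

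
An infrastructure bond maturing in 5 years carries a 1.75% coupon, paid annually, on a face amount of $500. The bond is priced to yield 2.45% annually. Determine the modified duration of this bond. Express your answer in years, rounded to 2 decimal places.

4.71 years

Periodic yield y = 0.0245. First find Macaulay duration:
  t   CF        PV=CF/(1+0.0245)^t    t·PV
  1         8.75         8.5408         8.5408
  2         8.75         8.3365        16.6730
  3         8.75         8.1371        24.4114
  4         8.75         7.9426        31.7702
  5       508.75       450.7592     2,253.7960
  Σ                    483.7162     2,335.1915
P = 483.7162; Macaulay duration = 2,335.1915 / 483.7162 = 4.82761 years.
Modified duration = D_Mac / (1 + y) = 4.82761 / 1.0245 = 4.71216 years.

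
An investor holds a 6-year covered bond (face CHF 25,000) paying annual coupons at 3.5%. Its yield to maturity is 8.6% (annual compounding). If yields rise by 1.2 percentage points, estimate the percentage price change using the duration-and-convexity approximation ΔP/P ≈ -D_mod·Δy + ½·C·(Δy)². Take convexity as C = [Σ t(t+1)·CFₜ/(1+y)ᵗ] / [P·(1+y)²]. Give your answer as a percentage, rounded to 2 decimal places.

-5.78%

With y = 0.086:
  t   CF        PV=CF/(1+0.086)^t    t·PV        t(t+1)·PV
  1       875.00       805.7090       805.7090       1,611.4180
  2       875.00       741.9052     1,483.8104       4,451.4311
  3       875.00       683.1539     2,049.4618       8,197.8473
  4       875.00       629.0552     2,516.2208      12,581.1039
  5       875.00       579.2405     2,896.2025      17,377.2153
  6    25,875.00    15,772.5316    94,635.1898     662,446.3284
  Σ                 19,211.5955   104,386.5943     706,665.3439
P = 19,211.5955; D_Mac = 5.43352 yrs; D_mod = 5.00324 yrs; C = 31.18823.
Duration effect: -5.00324 × (+0.012) = -0.060039
Convexity effect: 0.5 × 31.18823 × (0.012)² = +0.0022456
ΔP/P ≈ -0.060039 + 0.0022456 = -0.057793 = -5.7793%.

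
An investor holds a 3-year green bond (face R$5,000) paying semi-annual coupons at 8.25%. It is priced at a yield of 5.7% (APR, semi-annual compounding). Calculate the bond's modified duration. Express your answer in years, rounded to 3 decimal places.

Periodic yield y = 0.0285. First find Macaulay duration:
  t   CF        PV=CF/(1+0.0285)^t    t·PV
  1       206.25       200.5348       200.5348
  2       206.25       194.9779       389.9558
  3       206.25       189.5750       568.7250
  4       206.25       184.3218       737.2873
  5       206.25       179.2142       896.0711
  6     5,206.25     4,398.4458    26,390.6747
  Σ                  5,347.0695    29,183.2487
P = 5,347.0695; Macaulay duration = 29,183.2487 / 5,347.0695 = 5.45780 half-year periods = 2.72890 years.
Modified duration = D_Mac / (1 + y) = 2.72890 / 1.0285 = 2.65328 years.

2.653 years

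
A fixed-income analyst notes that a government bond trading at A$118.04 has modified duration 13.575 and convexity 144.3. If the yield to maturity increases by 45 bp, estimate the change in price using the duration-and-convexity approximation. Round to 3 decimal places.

-A$7.038

Duration effect: -D_mod·Δy = -13.575 × (+0.0045) = -0.0610875
Convexity effect: ½·C·(Δy)² = 0.5 × 144.3 × (0.0045)² = +0.0014610375
ΔP/P ≈ -0.0610875 + 0.0014610375 = -0.0596264625
ΔP ≈ 118.04 × (-0.0596264625) = -7.0383076335.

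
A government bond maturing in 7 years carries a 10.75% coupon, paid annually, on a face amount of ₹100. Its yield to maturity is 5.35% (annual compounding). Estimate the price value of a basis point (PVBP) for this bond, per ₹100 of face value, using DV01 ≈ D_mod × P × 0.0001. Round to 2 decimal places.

Periodic yield y = 0.0535.
  t   CF        PV=CF/(1+0.0535)^t    t·PV
  1        10.75        10.2041        10.2041
  2        10.75         9.6859        19.3718
  3        10.75         9.1940        27.5820
  4        10.75         8.7271        34.9084
  5        10.75         8.2839        41.4196
  6        10.75         7.8632        47.1794
  7       110.75        76.8957       538.2698
  Σ                    130.8539       718.9351
P = 130.8539; D_Mac = 5.49418 yrs; D_mod = 5.21517 yrs.
DV01 ≈ 5.21517 × 130.8539 × 0.0001 = 0.068243.

₹0.07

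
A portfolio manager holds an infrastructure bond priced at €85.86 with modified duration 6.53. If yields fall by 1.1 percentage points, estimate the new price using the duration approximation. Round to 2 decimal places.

Duration approximation: ΔP/P ≈ -D_mod · Δy = -6.53 × (-0.011) = +0.071830.
New price ≈ 85.86 × (1 + 0.071830) = 92.0273238.

€92.03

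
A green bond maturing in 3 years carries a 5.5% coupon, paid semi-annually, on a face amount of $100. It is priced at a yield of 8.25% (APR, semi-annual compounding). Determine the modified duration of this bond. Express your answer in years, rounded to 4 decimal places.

Periodic yield y = 0.04125. First find Macaulay duration:
  t   CF        PV=CF/(1+0.04125)^t    t·PV
  1         2.75         2.6411         2.6411
  2         2.75         2.5364         5.0729
  3         2.75         2.4359         7.3078
  4         2.75         2.3394         9.3578
  5         2.75         2.2468        11.2338
  6       102.75        80.6217       483.7300
  Σ                     92.8213       519.3433
P = 92.8213; Macaulay duration = 519.3433 / 92.8213 = 5.59509 half-year periods = 2.79754 years.
Modified duration = D_Mac / (1 + y) = 2.79754 / 1.04125 = 2.68672 years.

2.6867 years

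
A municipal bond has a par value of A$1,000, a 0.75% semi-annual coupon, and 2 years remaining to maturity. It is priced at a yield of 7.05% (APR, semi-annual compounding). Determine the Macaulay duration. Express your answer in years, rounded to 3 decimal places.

1.988 years

Periodic yield y = 0.03525. Discount each cash flow and weight by its period:
  t   CF        PV=CF/(1+0.03525)^t    t·PV
  1         3.75         3.6223         3.6223
  2         3.75         3.4990         6.9979
  3         3.75         3.3798        10.1395
  4     1,003.75       873.8655     3,495.4621
  Σ                    884.3666     3,516.2218
Price P = Σ PV = 884.3666.
Macaulay duration = Σ(t·PV) / P = 3,516.2218 / 884.3666 = 3.97598 half-year periods.
In years: 3.97598 / 2 = 1.98799 years.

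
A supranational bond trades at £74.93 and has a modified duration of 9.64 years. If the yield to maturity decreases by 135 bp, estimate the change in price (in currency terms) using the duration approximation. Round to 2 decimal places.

Duration approximation: ΔP/P ≈ -D_mod · Δy = -9.64 × (-0.0135) = +0.130140.
ΔP ≈ 74.93 × (+0.130140) = +9.7513902.

+£9.75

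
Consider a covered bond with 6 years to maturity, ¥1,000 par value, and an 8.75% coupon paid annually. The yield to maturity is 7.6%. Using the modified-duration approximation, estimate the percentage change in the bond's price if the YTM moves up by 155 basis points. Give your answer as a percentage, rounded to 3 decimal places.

Periodic yield y = 0.076. Modified duration first:
  t   CF        PV=CF/(1+0.076)^t    t·PV
  1        87.50        81.3197        81.3197
  2        87.50        75.5759       151.1519
  3        87.50        70.2379       210.7136
  4        87.50        65.2768       261.1073
  5        87.50        60.6662       303.3309
  6     1,087.50       700.7379     4,204.4277
  Σ                  1,053.8144     5,212.0510
P = 1,053.8144; D_Mac = 4.94589 yrs; D_mod = 4.94589/(1+0.076) = 4.59655 yrs.
ΔP/P ≈ -D_mod · Δy = -4.59655 × (+0.0155) = -0.071247 = -7.1247%.

-7.125%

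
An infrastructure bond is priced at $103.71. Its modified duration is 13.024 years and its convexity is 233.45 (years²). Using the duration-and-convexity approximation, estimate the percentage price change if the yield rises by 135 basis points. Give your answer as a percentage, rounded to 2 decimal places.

Duration effect: -D_mod·Δy = -13.024 × (+0.0135) = -0.175824
Convexity effect: ½·C·(Δy)² = 0.5 × 233.45 × (0.0135)² = +0.02127313125
ΔP/P ≈ -0.175824 + 0.02127313125 = -0.15455086875
= -15.455086875%.

-15.46%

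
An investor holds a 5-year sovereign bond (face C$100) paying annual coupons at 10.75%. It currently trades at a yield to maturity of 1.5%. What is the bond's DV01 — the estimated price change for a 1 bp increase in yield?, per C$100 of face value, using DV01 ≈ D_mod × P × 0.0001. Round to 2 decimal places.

C$0.06

Periodic yield y = 0.015.
  t   CF        PV=CF/(1+0.015)^t    t·PV
  1        10.75        10.5911        10.5911
  2        10.75        10.4346        20.8692
  3        10.75        10.2804        30.8412
  4        10.75        10.1285        40.5139
  5       110.75       102.8048       514.0242
  Σ                    144.2395       616.8397
P = 144.2395; D_Mac = 4.27650 yrs; D_mod = 4.21330 yrs.
DV01 ≈ 4.21330 × 144.2395 × 0.0001 = 0.060772.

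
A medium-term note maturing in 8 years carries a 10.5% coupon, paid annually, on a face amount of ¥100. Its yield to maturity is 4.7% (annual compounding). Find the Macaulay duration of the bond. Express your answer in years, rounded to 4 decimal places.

6.1373 years

Periodic yield y = 0.047. Discount each cash flow and weight by its year:
  t   CF        PV=CF/(1+0.047)^t    t·PV
  1        10.50        10.0287        10.0287
  2        10.50         9.5785        19.1569
  3        10.50         9.1485        27.4455
  4        10.50         8.7378        34.9512
  5        10.50         8.3456        41.7278
  6        10.50         7.9709        47.8256
  7        10.50         7.6131        53.2918
  8       110.50        76.5224       612.1795
  Σ                    137.9455       846.6071
Price P = Σ PV = 137.9455.
Macaulay duration = Σ(t·PV) / P = 846.6071 / 137.9455 = 6.13726 years.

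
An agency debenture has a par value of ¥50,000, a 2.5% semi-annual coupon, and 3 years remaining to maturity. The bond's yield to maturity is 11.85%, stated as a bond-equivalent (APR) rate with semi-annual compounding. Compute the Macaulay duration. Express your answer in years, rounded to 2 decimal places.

2.89 years

Periodic yield y = 0.05925. Discount each cash flow and weight by its period:
  t   CF        PV=CF/(1+0.05925)^t    t·PV
  1       625.00       590.0401       590.0401
  2       625.00       557.0358     1,114.0715
  3       625.00       525.8775     1,577.6325
  4       625.00       496.4621     1,985.8485
  5       625.00       468.6921     2,343.4606
  6    50,625.00    35,840.5116   215,043.0695
  Σ                 38,478.6192   222,654.1228
Price P = Σ PV = 38,478.6192.
Macaulay duration = Σ(t·PV) / P = 222,654.1228 / 38,478.6192 = 5.78644 half-year periods.
In years: 5.78644 / 2 = 2.89322 years.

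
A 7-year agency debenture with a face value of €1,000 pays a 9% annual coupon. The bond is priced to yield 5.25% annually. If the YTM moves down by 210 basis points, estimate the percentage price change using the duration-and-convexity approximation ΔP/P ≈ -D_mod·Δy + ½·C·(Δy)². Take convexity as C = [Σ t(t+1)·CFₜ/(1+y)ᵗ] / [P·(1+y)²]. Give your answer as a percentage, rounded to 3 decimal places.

+12.080%

With y = 0.0525:
  t   CF        PV=CF/(1+0.0525)^t    t·PV        t(t+1)·PV
  1        90.00        85.5107        85.5107         171.0214
  2        90.00        81.2453       162.4906         487.4719
  3        90.00        77.1927       231.5781         926.3123
  4        90.00        73.3422       293.3689       1,466.8445
  5        90.00        69.6838       348.4191       2,090.5148
  6        90.00        66.2079       397.2475       2,780.7322
  7     1,090.00       761.8540     5,332.9782      42,663.8254
  Σ                  1,215.0367     6,851.5931      50,586.7225
P = 1,215.0367; D_Mac = 5.63900 yrs; D_mod = 5.35772 yrs; C = 37.58400.
Duration effect: -5.35772 × (-0.021) = +0.112512
Convexity effect: 0.5 × 37.58400 × (-0.021)² = +0.0082873
ΔP/P ≈ +0.112512 + 0.0082873 = +0.120799 = +12.0799%.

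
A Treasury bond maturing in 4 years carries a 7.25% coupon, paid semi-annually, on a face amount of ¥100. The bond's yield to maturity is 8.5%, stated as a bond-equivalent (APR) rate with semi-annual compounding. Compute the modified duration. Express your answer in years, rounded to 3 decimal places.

Periodic yield y = 0.0425. First find Macaulay duration:
  t   CF        PV=CF/(1+0.0425)^t    t·PV
  1        3.625         3.4772         3.4772
  2        3.625         3.3355         6.6709
  3        3.625         3.1995         9.5984
  4        3.625         3.0690        12.2762
  5        3.625         2.9439        14.7197
  6        3.625         2.8239        16.9435
  7        3.625         2.7088        18.9615
  8      103.625        74.2773       594.2183
  Σ                     95.8351       676.8658
P = 95.8351; Macaulay duration = 676.8658 / 95.8351 = 7.06281 half-year periods = 3.53141 years.
Modified duration = D_Mac / (1 + y) = 3.53141 / 1.0425 = 3.38744 years.

3.387 years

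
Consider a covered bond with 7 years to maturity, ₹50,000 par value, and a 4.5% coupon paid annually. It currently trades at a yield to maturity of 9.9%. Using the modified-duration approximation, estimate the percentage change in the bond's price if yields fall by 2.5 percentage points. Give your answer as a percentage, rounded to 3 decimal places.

Periodic yield y = 0.099. Modified duration first:
  t   CF        PV=CF/(1+0.099)^t    t·PV
  1     2,250.00     2,047.3157     2,047.3157
  2     2,250.00     1,862.8897     3,725.7793
  3     2,250.00     1,695.0770     5,085.2311
  4     2,250.00     1,542.3813     6,169.5252
  5     2,250.00     1,403.4407     7,017.2033
  6     2,250.00     1,277.0161     7,662.0964
  7    52,250.00    26,983.7589   188,886.3123
  Σ                 36,811.8794   220,593.4634
P = 36,811.8794; D_Mac = 5.99245 yrs; D_mod = 5.99245/(1+0.099) = 5.45264 yrs.
ΔP/P ≈ -D_mod · Δy = -5.45264 × (-0.025) = +0.136316 = +13.6316%.

+13.632%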